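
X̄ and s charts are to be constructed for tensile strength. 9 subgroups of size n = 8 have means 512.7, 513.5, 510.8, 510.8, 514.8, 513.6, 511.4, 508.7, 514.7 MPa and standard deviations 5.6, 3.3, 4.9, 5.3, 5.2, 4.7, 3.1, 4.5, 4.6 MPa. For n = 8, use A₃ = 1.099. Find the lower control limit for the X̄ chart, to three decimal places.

507.302

X̄̄ = (512.7 + 513.5 + 510.8 + 510.8 + 514.8 + 513.6 + 511.4 + 508.7 + 514.7) / 9 = 512.3333
s̄ = (5.6 + 3.3 + 4.9 + 5.3 + 5.2 + 4.7 + 3.1 + 4.5 + 4.6) / 9 = 4.5778
LCL = X̄̄ − A₃·s̄ = 512.3333 − 1.099 × 4.5778 = 507.3024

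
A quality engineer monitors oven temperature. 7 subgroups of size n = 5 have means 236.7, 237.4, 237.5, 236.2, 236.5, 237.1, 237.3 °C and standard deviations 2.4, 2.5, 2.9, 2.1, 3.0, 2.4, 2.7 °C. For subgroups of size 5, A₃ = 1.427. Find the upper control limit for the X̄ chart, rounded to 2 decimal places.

X̄̄ = (236.7 + 237.4 + 237.5 + 236.2 + 236.5 + 237.1 + 237.3) / 7 = 236.9571
s̄ = (2.4 + 2.5 + 2.9 + 2.1 + 3.0 + 2.4 + 2.7) / 7 = 2.5714
UCL = X̄̄ + A₃·s̄ = 236.9571 + 1.427 × 2.5714 = 240.6266

240.63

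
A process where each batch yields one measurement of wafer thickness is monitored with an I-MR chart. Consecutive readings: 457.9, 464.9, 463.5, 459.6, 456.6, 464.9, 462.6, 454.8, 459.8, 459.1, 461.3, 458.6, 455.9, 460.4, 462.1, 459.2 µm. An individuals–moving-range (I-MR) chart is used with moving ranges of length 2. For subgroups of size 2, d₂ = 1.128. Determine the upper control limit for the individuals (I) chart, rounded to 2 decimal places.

X̄ = (457.9 + 464.9 + 463.5 + 459.6 + 456.6 + 464.9 + 462.6 + 454.8 + 459.8 + 459.1 + 461.3 + 458.6 + 455.9 + 460.4 + 462.1 + 459.2) / 16 = 460.0750
Moving ranges: 7.0, 1.4, 3.9, 3.0, 8.3, 2.3, 7.8, 5.0, 0.7, 2.2, 2.7, 2.7, 4.5, 1.7, 2.9; M̄R̄ = 56.1000 / 15 = 3.7400
UCL = X̄ + 3·M̄R̄/d₂ = 460.0750 + 3 × 3.7400 / 1.128 = 470.0218

470.02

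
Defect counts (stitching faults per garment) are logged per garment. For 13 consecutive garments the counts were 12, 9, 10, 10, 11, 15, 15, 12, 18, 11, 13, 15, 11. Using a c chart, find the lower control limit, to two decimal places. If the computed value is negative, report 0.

c̄ = (12 + 9 + 10 + 10 + 11 + 15 + 15 + 12 + 18 + 11 + 13 + 15 + 11) / 13 = 162 / 13 = 12.4615
LCL = c̄ − 3√c̄ = 12.4615 − 3 × 3.5301 = 1.8713

1.87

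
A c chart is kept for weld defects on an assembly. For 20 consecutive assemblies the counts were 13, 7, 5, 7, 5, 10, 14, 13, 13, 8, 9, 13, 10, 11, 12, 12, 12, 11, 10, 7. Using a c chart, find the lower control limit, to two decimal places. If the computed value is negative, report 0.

c̄ = (13 + 7 + 5 + 7 + 5 + 10 + 14 + 13 + 13 + 8 + 9 + 13 + 10 + 11 + 12 + 12 + 12 + 11 + 10 + 7) / 20 = 202 / 20 = 10.1000
LCL = c̄ − 3√c̄ = 10.1000 − 3 × 3.1780 = 0.5659

0.57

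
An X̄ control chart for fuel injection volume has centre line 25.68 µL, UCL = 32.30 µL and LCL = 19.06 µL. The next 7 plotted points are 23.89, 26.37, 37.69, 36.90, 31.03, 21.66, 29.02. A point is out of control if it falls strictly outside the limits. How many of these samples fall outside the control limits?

Compare each point to [19.06, 32.30]: sample 3 = 37.69 > UCL; sample 4 = 36.90 > UCL.

2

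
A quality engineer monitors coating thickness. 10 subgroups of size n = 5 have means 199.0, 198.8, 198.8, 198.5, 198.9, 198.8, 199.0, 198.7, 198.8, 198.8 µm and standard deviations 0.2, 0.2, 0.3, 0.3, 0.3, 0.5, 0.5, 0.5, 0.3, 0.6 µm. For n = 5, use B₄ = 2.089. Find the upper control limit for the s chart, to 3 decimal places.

s̄ = (0.2 + 0.2 + 0.3 + 0.3 + 0.3 + 0.5 + 0.5 + 0.5 + 0.3 + 0.6) / 10 = 0.3700
UCL_s = B₄·s̄ = 2.089 × 0.3700 = 0.7729

0.773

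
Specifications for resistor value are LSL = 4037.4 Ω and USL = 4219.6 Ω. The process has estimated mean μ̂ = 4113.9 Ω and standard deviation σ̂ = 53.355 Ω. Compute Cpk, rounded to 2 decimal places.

Cpu = (USL − μ̂) / (3σ̂) = (4219.6 − 4113.9) / (3 × 53.355) = 0.6604; Cpl = (μ̂ − LSL) / (3σ̂) = (4113.9 − 4037.4) / (3 × 53.355) = 0.4779; Cpk = min(Cpu, Cpl) = 0.4779

0.48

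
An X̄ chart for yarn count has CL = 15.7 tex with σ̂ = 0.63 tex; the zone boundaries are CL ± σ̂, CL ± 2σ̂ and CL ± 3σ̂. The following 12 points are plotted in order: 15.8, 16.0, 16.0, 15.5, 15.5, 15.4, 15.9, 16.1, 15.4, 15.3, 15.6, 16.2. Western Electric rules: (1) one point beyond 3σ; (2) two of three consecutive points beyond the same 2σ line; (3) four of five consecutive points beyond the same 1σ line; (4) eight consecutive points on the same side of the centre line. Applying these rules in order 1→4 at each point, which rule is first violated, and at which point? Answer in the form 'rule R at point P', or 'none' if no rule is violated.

none

Zone of each point (C = within 1σ̂, B = 1σ̂–2σ̂, A = 2σ̂–3σ̂, * = beyond 3σ̂; sign = side of CL): 1:+C, 2:+C, 3:+C, 4:-C, 5:-C, 6:-C, 7:+C, 8:+C, 9:-C, 10:-C, 11:-C, 12:+C
No rule fires across all 12 points.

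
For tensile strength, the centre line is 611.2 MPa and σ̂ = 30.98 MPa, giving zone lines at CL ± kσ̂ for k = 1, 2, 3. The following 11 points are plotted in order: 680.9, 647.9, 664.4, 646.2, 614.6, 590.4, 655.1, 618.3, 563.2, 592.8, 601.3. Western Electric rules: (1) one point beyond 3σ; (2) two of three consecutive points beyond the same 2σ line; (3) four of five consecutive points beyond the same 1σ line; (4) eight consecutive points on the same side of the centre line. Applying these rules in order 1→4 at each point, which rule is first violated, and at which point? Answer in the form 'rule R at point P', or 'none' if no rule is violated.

rule 3 at point 4

Zone of each point (C = within 1σ̂, B = 1σ̂–2σ̂, A = 2σ̂–3σ̂, * = beyond 3σ̂; sign = side of CL): 1:+A, 2:+B, 3:+B, 4:+B, 5:+C, 6:-C, 7:+B, 8:+C, 9:-B, 10:-C, 11:-C
Rule 3 (four of five consecutive points beyond the same 1σ limit) is satisfied at point 4.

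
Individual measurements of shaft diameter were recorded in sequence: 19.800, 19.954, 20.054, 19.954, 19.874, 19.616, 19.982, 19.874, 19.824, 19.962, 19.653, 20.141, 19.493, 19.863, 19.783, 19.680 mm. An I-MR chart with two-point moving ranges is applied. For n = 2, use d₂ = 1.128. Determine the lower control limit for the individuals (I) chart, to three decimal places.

19.250

X̄ = (19.800 + 19.954 + 20.054 + 19.954 + 19.874 + 19.616 + 19.982 + 19.874 + 19.824 + 19.962 + 19.653 + 20.141 + 19.493 + 19.863 + 19.783 + 19.680) / 16 = 19.8442
Moving ranges: 0.154, 0.100, 0.100, 0.080, 0.258, 0.366, 0.108, 0.050, 0.138, 0.309, 0.488, 0.648, 0.370, 0.080, 0.103; M̄R̄ = 3.3520 / 15 = 0.2235
LCL = X̄ − 3·M̄R̄/d₂ = 19.8442 − 3 × 0.2235 / 1.128 = 19.2499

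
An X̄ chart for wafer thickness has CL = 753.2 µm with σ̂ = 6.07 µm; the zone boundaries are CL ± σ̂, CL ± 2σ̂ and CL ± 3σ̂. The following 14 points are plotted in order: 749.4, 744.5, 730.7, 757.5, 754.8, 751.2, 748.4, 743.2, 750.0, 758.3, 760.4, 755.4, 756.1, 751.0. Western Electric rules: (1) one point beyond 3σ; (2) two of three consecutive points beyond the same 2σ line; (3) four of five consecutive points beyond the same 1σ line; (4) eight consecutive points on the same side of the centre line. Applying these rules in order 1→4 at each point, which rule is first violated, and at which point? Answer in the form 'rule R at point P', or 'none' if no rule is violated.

Zone of each point (C = within 1σ̂, B = 1σ̂–2σ̂, A = 2σ̂–3σ̂, * = beyond 3σ̂; sign = side of CL): 1:-C, 2:-B, 3:-*, 4:+C, 5:+C, 6:-C, 7:-C, 8:-B, 9:-C, 10:+C, 11:+B, 12:+C, 13:+C, 14:-C
Rule 1 (one point beyond the 3σ limits) is satisfied at point 3.

rule 1 at point 3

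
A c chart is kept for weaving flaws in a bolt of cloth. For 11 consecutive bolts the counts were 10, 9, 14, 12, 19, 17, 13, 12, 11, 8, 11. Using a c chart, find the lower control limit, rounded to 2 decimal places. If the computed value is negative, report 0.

c̄ = (10 + 9 + 14 + 12 + 19 + 17 + 13 + 12 + 11 + 8 + 11) / 11 = 136 / 11 = 12.3636
LCL = c̄ − 3√c̄ = 12.3636 − 3 × 3.5162 = 1.8150

1.82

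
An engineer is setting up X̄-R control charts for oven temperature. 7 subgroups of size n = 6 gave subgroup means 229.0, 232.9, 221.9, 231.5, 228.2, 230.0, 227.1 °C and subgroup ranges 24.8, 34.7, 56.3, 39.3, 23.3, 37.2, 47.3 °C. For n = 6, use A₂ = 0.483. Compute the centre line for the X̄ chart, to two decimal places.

228.66

X̄̄ = (229.0 + 232.9 + 221.9 + 231.5 + 228.2 + 230.0 + 227.1) / 7 = 1600.6000 / 7 = 228.6571
CL = X̄̄ = 228.6571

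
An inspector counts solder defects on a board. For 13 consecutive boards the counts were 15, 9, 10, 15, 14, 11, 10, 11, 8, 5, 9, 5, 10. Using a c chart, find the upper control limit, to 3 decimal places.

c̄ = (15 + 9 + 10 + 15 + 14 + 11 + 10 + 11 + 8 + 5 + 9 + 5 + 10) / 13 = 132 / 13 = 10.1538
UCL = c̄ + 3√c̄ = 10.1538 + 3 × √10.1538 = 10.1538 + 3 × 3.1865 = 19.7134

19.713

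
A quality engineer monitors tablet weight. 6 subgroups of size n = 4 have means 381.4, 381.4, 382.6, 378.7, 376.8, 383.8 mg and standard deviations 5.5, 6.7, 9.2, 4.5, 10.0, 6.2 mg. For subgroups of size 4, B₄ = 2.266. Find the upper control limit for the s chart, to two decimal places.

15.90

s̄ = (5.5 + 6.7 + 9.2 + 4.5 + 10.0 + 6.2) / 6 = 7.0167
UCL_s = B₄·s̄ = 2.266 × 7.0167 = 15.8998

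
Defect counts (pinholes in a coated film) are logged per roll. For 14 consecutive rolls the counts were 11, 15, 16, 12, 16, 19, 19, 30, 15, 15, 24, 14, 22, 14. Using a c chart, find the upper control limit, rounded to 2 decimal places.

29.76

c̄ = (11 + 15 + 16 + 12 + 16 + 19 + 19 + 30 + 15 + 15 + 24 + 14 + 22 + 14) / 14 = 242 / 14 = 17.2857
UCL = c̄ + 3√c̄ = 17.2857 + 3 × √17.2857 = 17.2857 + 3 × 4.1576 = 29.7585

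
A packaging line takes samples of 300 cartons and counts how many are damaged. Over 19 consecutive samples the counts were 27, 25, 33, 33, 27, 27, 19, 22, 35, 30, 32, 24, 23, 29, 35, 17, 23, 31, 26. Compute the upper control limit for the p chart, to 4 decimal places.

0.1407

p̄ = Σdᵢ / (k·n) = 518 / (19 × 300) = 0.09088
UCL = p̄ + 3·√(p̄(1−p̄)/n) = 0.09088 + 3 × √(0.09088×0.90912/300) = 0.09088 + 3 × 0.01660 = 0.14066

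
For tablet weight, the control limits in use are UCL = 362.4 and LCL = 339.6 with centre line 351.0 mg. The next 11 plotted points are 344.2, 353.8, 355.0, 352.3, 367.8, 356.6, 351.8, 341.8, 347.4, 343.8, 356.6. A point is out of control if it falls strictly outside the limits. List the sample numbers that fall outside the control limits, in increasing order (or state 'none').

5

Compare each point to [339.6, 362.4]: sample 5 = 367.8 > UCL.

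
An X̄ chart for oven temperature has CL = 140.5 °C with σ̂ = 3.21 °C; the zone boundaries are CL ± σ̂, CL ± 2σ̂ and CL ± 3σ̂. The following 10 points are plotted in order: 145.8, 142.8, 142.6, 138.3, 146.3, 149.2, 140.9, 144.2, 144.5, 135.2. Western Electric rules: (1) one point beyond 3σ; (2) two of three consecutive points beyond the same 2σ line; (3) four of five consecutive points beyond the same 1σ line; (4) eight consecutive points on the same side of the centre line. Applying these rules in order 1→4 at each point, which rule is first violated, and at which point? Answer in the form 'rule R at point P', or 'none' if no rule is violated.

rule 3 at point 9

Zone of each point (C = within 1σ̂, B = 1σ̂–2σ̂, A = 2σ̂–3σ̂, * = beyond 3σ̂; sign = side of CL): 1:+B, 2:+C, 3:+C, 4:-C, 5:+B, 6:+A, 7:+C, 8:+B, 9:+B, 10:-B
Rule 3 (four of five consecutive points beyond the same 1σ limit) is satisfied at point 9.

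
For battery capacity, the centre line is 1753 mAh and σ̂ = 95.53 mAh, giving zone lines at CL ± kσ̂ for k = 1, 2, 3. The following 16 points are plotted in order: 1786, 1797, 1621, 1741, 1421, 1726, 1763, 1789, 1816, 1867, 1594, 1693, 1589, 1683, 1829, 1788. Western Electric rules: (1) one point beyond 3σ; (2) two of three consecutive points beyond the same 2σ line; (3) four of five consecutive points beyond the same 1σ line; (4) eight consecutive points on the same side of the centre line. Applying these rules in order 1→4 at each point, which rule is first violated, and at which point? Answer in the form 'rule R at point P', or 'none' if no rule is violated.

Zone of each point (C = within 1σ̂, B = 1σ̂–2σ̂, A = 2σ̂–3σ̂, * = beyond 3σ̂; sign = side of CL): 1:+C, 2:+C, 3:-B, 4:-C, 5:-*, 6:-C, 7:+C, 8:+C, 9:+C, 10:+B, 11:-B, 12:-C, 13:-B, 14:-C, 15:+C, 16:+C
Rule 1 (one point beyond the 3σ limits) is satisfied at point 5.

rule 1 at point 5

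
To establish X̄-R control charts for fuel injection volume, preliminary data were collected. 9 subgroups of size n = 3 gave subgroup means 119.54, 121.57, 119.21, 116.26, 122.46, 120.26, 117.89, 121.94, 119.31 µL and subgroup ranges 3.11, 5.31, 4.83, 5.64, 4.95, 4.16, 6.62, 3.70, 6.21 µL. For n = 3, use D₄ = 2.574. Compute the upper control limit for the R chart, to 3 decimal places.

12.736

R̄ = (3.11 + 5.31 + 4.83 + 5.64 + 4.95 + 4.16 + 6.62 + 3.70 + 6.21) / 9 = 44.5300 / 9 = 4.9478
UCL_R = D₄·R̄ = 2.574 × 4.9478 = 12.7356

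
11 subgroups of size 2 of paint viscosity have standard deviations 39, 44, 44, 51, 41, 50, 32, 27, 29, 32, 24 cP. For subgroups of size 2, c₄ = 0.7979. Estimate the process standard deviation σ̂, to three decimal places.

s̄ = (39 + 44 + 44 + 51 + 41 + 50 + 32 + 27 + 29 + 32 + 24) / 11 = 37.5455
σ̂ = s̄ / c₄ = 37.5455 / 0.7979 = 47.0553

47.055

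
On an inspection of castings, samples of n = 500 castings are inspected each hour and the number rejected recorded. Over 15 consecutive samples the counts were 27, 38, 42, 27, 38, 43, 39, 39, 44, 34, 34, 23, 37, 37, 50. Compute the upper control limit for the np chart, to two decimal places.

p̄ = Σdᵢ / (k·n) = 552 / (15 × 500) = 0.07360
UCL = np̄ + 3·√(np̄(1−p̄)) = 36.8000 + 3 × √(36.8000×0.92640) = 36.8000 + 3 × 5.8388 = 54.3164

54.32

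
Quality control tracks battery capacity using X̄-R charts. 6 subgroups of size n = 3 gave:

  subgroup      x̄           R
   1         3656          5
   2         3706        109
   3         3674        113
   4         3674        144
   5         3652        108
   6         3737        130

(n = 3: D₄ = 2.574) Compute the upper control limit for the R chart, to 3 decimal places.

R̄ = (5 + 109 + 113 + 144 + 108 + 130) / 6 = 609.0000 / 6 = 101.5000
UCL_R = D₄·R̄ = 2.574 × 101.5000 = 261.2610

261.261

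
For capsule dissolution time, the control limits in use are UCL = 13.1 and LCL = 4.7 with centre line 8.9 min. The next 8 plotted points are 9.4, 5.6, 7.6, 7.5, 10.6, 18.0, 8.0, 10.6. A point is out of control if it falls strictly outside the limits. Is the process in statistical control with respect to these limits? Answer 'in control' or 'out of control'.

out of control

Compare each point to [4.7, 13.1]: sample 6 = 18.0 > UCL.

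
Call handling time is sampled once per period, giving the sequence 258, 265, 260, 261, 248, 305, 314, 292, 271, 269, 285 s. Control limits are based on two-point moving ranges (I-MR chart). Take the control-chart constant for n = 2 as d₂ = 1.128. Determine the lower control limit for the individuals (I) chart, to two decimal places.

X̄ = (258 + 265 + 260 + 261 + 248 + 305 + 314 + 292 + 271 + 269 + 285) / 11 = 275.2727
Moving ranges: 7, 5, 1, 13, 57, 9, 22, 21, 2, 16; M̄R̄ = 153.0000 / 10 = 15.3000
LCL = X̄ − 3·M̄R̄/d₂ = 275.2727 − 3 × 15.3000 / 1.128 = 234.5812

234.58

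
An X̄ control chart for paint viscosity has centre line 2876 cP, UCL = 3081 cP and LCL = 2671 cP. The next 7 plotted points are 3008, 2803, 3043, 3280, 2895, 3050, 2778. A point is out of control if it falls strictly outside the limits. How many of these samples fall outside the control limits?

Compare each point to [2671, 3081]: sample 4 = 3280 > UCL.

1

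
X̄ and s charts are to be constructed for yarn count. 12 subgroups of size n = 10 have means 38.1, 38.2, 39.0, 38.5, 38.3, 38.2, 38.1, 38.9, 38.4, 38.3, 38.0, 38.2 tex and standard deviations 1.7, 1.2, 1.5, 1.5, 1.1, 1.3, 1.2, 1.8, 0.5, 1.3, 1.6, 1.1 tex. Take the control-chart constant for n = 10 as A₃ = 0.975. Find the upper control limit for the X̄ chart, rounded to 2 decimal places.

39.63

X̄̄ = (38.1 + 38.2 + 39.0 + 38.5 + 38.3 + 38.2 + 38.1 + 38.9 + 38.4 + 38.3 + 38.0 + 38.2) / 12 = 38.3500
s̄ = (1.7 + 1.2 + 1.5 + 1.5 + 1.1 + 1.3 + 1.2 + 1.8 + 0.5 + 1.3 + 1.6 + 1.1) / 12 = 1.3167
UCL = X̄̄ + A₃·s̄ = 38.3500 + 0.975 × 1.3167 = 39.6337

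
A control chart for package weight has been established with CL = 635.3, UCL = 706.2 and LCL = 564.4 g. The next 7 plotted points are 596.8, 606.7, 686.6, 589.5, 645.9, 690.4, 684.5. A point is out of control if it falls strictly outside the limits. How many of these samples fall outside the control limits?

0

All 7 points lie within [564.4, 706.2].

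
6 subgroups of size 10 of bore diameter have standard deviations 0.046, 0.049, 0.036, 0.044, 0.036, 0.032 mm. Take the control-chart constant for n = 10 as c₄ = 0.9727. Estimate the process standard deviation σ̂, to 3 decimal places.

0.042

s̄ = (0.046 + 0.049 + 0.036 + 0.044 + 0.036 + 0.032) / 6 = 0.0405
σ̂ = s̄ / c₄ = 0.0405 / 0.9727 = 0.0416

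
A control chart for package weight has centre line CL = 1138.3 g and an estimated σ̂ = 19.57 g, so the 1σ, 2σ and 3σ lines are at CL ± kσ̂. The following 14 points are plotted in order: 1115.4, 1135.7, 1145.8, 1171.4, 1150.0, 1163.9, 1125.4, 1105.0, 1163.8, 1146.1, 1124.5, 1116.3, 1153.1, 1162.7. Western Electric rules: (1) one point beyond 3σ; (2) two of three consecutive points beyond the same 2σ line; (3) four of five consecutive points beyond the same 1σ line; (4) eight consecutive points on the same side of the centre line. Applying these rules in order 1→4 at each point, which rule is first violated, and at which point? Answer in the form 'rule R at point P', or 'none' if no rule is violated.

none

Zone of each point (C = within 1σ̂, B = 1σ̂–2σ̂, A = 2σ̂–3σ̂, * = beyond 3σ̂; sign = side of CL): 1:-B, 2:-C, 3:+C, 4:+B, 5:+C, 6:+B, 7:-C, 8:-B, 9:+B, 10:+C, 11:-C, 12:-B, 13:+C, 14:+B
No rule fires across all 14 points.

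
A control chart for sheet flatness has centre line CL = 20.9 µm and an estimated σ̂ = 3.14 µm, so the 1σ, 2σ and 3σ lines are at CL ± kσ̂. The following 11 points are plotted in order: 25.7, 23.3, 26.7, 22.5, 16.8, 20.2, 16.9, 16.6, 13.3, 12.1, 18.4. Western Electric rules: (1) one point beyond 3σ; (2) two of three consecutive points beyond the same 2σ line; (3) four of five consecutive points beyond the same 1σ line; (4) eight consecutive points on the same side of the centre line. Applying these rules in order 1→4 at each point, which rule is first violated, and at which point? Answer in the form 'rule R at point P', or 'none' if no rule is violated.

rule 3 at point 9

Zone of each point (C = within 1σ̂, B = 1σ̂–2σ̂, A = 2σ̂–3σ̂, * = beyond 3σ̂; sign = side of CL): 1:+B, 2:+C, 3:+B, 4:+C, 5:-B, 6:-C, 7:-B, 8:-B, 9:-A, 10:-A, 11:-C
Rule 3 (four of five consecutive points beyond the same 1σ limit) is satisfied at point 9.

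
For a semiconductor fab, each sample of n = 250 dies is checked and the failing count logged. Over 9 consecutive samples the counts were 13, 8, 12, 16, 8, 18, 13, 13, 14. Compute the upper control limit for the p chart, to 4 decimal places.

p̄ = Σdᵢ / (k·n) = 115 / (9 × 250) = 0.05111
UCL = p̄ + 3·√(p̄(1−p̄)/n) = 0.05111 + 3 × √(0.05111×0.94889/250) = 0.05111 + 3 × 0.01393 = 0.09290

0.0929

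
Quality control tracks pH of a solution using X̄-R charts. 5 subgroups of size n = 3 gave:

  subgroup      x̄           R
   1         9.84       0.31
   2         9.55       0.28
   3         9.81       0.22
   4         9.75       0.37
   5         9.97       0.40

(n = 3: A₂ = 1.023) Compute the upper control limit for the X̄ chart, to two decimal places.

10.11

X̄̄ = (9.84 + 9.55 + 9.81 + 9.75 + 9.97) / 5 = 48.9200 / 5 = 9.7840
R̄ = (0.31 + 0.28 + 0.22 + 0.37 + 0.40) / 5 = 1.5800 / 5 = 0.3160
UCL = X̄̄ + A₂·R̄ = 9.7840 + 1.023 × 0.3160 = 10.1073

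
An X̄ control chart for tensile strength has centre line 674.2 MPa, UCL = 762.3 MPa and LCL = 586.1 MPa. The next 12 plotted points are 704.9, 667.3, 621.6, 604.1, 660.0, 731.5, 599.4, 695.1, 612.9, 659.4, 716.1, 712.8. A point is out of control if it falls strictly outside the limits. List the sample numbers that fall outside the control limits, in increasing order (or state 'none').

All 12 points lie within [586.1, 762.3].

none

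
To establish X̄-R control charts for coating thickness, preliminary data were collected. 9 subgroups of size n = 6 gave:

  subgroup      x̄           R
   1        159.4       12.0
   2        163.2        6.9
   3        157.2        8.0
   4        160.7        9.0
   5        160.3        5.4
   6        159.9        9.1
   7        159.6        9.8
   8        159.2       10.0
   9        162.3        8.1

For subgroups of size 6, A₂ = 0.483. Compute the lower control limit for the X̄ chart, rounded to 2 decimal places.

156.00

X̄̄ = (159.4 + 163.2 + 157.2 + 160.7 + 160.3 + 159.9 + 159.6 + 159.2 + 162.3) / 9 = 1441.8000 / 9 = 160.2000
R̄ = (12.0 + 6.9 + 8.0 + 9.0 + 5.4 + 9.1 + 9.8 + 10.0 + 8.1) / 9 = 78.3000 / 9 = 8.7000
LCL = X̄̄ − A₂·R̄ = 160.2000 − 0.483 × 8.7000 = 155.9979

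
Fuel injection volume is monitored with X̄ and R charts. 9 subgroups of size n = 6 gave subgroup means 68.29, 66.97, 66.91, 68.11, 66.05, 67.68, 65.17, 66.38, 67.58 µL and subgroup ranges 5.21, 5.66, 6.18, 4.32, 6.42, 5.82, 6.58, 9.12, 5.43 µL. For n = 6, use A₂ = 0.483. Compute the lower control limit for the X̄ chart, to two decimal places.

X̄̄ = (68.29 + 66.97 + 66.91 + 68.11 + 66.05 + 67.68 + 65.17 + 66.38 + 67.58) / 9 = 603.1400 / 9 = 67.0156
R̄ = (5.21 + 5.66 + 6.18 + 4.32 + 6.42 + 5.82 + 6.58 + 9.12 + 5.43) / 9 = 54.7400 / 9 = 6.0822
LCL = X̄̄ − A₂·R̄ = 67.0156 − 0.483 × 6.0822 = 64.0778

64.08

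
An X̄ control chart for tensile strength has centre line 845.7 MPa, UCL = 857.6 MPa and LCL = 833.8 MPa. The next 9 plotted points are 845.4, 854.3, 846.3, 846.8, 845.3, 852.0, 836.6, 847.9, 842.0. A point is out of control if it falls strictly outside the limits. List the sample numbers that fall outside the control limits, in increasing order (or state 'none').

none

All 9 points lie within [833.8, 857.6].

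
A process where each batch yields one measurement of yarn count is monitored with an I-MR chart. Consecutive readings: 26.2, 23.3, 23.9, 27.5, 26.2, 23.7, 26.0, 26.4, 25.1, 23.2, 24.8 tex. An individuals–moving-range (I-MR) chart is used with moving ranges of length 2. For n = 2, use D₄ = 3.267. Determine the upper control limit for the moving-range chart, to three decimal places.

Moving ranges: 2.9, 0.6, 3.6, 1.3, 2.5, 2.3, 0.4, 1.3, 1.9, 1.6; M̄R̄ = 18.4000 / 10 = 1.8400
UCL_MR = D₄·M̄R̄ = 3.267 × 1.8400 = 6.0113

6.011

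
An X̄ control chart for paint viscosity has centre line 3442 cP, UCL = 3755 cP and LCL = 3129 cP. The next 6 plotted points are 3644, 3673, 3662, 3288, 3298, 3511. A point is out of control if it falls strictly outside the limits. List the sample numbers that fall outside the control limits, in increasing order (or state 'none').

All 6 points lie within [3129, 3755].

none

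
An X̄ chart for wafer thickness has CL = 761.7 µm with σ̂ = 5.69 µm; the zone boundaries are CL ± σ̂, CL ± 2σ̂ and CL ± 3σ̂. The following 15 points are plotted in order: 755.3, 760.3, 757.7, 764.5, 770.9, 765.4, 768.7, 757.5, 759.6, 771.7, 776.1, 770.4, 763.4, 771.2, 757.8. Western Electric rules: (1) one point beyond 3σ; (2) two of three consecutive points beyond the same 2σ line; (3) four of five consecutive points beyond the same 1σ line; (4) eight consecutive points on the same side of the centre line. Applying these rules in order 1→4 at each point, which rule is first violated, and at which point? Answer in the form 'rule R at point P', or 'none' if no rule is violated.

rule 3 at point 14

Zone of each point (C = within 1σ̂, B = 1σ̂–2σ̂, A = 2σ̂–3σ̂, * = beyond 3σ̂; sign = side of CL): 1:-B, 2:-C, 3:-C, 4:+C, 5:+B, 6:+C, 7:+B, 8:-C, 9:-C, 10:+B, 11:+A, 12:+B, 13:+C, 14:+B, 15:-C
Rule 3 (four of five consecutive points beyond the same 1σ limit) is satisfied at point 14.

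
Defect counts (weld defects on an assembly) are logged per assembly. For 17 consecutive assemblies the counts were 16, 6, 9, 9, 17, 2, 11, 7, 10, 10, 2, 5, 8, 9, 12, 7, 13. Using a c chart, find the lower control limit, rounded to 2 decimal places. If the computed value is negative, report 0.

0.00

c̄ = (16 + 6 + 9 + 9 + 17 + 2 + 11 + 7 + 10 + 10 + 2 + 5 + 8 + 9 + 12 + 7 + 13) / 17 = 153 / 17 = 9.0000
LCL = c̄ − 3√c̄ = 9.0000 − 3 × 3.0000 = 0.0000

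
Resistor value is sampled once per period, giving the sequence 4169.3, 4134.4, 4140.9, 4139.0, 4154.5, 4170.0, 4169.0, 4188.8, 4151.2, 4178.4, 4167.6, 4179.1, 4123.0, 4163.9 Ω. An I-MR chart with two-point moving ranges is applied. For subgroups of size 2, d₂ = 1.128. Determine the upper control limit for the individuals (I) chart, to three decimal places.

4216.341

X̄ = (4169.3 + 4134.4 + 4140.9 + 4139.0 + 4154.5 + 4170.0 + 4169.0 + 4188.8 + 4151.2 + 4178.4 + 4167.6 + 4179.1 + 4123.0 + 4163.9) / 14 = 4159.2214
Moving ranges: 34.9, 6.5, 1.9, 15.5, 15.5, 1.0, 19.8, 37.6, 27.2, 10.8, 11.5, 56.1, 40.9; M̄R̄ = 279.2000 / 13 = 21.4769
UCL = X̄ + 3·M̄R̄/d₂ = 4159.2214 + 3 × 21.4769 / 1.128 = 4216.3409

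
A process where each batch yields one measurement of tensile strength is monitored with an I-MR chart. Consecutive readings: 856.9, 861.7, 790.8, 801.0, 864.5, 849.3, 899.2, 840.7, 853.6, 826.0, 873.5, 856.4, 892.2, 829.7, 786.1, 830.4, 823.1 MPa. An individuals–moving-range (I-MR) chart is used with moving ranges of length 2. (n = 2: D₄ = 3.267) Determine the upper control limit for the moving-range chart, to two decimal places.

116.71

Moving ranges: 4.8, 70.9, 10.2, 63.5, 15.2, 49.9, 58.5, 12.9, 27.6, 47.5, 17.1, 35.8, 62.5, 43.6, 44.3, 7.3; M̄R̄ = 571.6000 / 16 = 35.7250
UCL_MR = D₄·M̄R̄ = 3.267 × 35.7250 = 116.7136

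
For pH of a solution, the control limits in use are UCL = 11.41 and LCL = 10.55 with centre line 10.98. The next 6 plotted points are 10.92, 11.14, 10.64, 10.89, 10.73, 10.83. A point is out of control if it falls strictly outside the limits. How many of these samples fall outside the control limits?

All 6 points lie within [10.55, 11.41].

0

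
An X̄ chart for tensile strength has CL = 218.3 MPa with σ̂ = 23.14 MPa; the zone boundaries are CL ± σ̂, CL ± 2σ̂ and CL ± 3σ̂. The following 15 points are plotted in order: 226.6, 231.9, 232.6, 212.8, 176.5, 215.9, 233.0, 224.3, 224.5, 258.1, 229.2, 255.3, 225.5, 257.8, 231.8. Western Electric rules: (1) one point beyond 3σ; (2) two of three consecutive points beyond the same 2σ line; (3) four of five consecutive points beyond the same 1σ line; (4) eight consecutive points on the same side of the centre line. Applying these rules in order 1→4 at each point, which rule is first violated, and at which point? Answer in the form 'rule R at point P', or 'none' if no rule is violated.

rule 4 at point 14

Zone of each point (C = within 1σ̂, B = 1σ̂–2σ̂, A = 2σ̂–3σ̂, * = beyond 3σ̂; sign = side of CL): 1:+C, 2:+C, 3:+C, 4:-C, 5:-B, 6:-C, 7:+C, 8:+C, 9:+C, 10:+B, 11:+C, 12:+B, 13:+C, 14:+B, 15:+C
Rule 4 (eight consecutive points on the same side of the centre line) is satisfied at point 14.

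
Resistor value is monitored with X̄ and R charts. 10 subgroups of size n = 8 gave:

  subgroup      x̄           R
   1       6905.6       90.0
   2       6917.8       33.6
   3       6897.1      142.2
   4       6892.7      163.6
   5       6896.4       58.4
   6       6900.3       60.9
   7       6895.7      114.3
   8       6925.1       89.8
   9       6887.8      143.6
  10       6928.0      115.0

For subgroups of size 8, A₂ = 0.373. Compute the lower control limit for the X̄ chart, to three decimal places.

6866.925

X̄̄ = (6905.6 + 6917.8 + 6897.1 + 6892.7 + 6896.4 + 6900.3 + 6895.7 + 6925.1 + 6887.8 + 6928.0) / 10 = 69046.5000 / 10 = 6904.6500
R̄ = (90.0 + 33.6 + 142.2 + 163.6 + 58.4 + 60.9 + 114.3 + 89.8 + 143.6 + 115.0) / 10 = 1011.4000 / 10 = 101.1400
LCL = X̄̄ − A₂·R̄ = 6904.6500 − 0.373 × 101.1400 = 6866.9248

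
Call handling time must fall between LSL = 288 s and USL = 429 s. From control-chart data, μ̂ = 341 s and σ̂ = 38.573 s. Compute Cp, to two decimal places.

Cp = (USL − LSL) / (6σ̂) = (429 − 288) / (6 × 38.573) = 141.0000 / 231.4380 = 0.6092

0.61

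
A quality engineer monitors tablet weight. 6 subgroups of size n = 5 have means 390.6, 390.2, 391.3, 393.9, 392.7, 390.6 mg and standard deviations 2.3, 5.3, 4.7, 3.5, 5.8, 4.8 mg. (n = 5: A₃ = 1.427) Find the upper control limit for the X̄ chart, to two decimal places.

397.83

X̄̄ = (390.6 + 390.2 + 391.3 + 393.9 + 392.7 + 390.6) / 6 = 391.5500
s̄ = (2.3 + 5.3 + 4.7 + 3.5 + 5.8 + 4.8) / 6 = 4.4000
UCL = X̄̄ + A₃·s̄ = 391.5500 + 1.427 × 4.4000 = 397.8288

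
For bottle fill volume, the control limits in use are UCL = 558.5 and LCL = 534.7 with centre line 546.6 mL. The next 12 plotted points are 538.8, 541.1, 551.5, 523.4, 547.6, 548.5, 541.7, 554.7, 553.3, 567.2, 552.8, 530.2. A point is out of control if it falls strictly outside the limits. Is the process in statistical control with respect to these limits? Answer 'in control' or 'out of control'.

out of control

Compare each point to [534.7, 558.5]: sample 4 = 523.4 < LCL; sample 10 = 567.2 > UCL; sample 12 = 530.2 < LCL.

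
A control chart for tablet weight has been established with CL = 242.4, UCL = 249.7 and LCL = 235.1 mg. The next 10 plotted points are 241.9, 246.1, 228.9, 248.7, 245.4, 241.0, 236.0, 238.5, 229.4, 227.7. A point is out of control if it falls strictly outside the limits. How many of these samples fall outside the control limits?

Compare each point to [235.1, 249.7]: sample 3 = 228.9 < LCL; sample 9 = 229.4 < LCL; sample 10 = 227.7 < LCL.

3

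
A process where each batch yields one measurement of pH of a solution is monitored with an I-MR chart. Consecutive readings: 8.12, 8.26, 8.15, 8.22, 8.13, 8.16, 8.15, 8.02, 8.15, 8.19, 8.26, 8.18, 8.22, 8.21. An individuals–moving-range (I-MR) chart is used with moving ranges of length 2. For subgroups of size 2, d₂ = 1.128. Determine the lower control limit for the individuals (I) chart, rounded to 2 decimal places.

7.98

X̄ = (8.12 + 8.26 + 8.15 + 8.22 + 8.13 + 8.16 + 8.15 + 8.02 + 8.15 + 8.19 + 8.26 + 8.18 + 8.22 + 8.21) / 14 = 8.1729
Moving ranges: 0.14, 0.11, 0.07, 0.09, 0.03, 0.01, 0.13, 0.13, 0.04, 0.07, 0.08, 0.04, 0.01; M̄R̄ = 0.9500 / 13 = 0.0731
LCL = X̄ − 3·M̄R̄/d₂ = 8.1729 − 3 × 0.0731 / 1.128 = 7.9785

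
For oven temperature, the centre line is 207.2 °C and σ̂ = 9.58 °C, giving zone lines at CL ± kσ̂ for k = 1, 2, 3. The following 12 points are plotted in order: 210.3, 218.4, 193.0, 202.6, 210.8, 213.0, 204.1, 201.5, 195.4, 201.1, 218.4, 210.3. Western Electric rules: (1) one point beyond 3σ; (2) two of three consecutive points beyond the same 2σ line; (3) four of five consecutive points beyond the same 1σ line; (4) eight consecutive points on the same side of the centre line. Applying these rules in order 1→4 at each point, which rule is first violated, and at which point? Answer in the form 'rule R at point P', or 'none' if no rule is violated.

none

Zone of each point (C = within 1σ̂, B = 1σ̂–2σ̂, A = 2σ̂–3σ̂, * = beyond 3σ̂; sign = side of CL): 1:+C, 2:+B, 3:-B, 4:-C, 5:+C, 6:+C, 7:-C, 8:-C, 9:-B, 10:-C, 11:+B, 12:+C
No rule fires across all 12 points.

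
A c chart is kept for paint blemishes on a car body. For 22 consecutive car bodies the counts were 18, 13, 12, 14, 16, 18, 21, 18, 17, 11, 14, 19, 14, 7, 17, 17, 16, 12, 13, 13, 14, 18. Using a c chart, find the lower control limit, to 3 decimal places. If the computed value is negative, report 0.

3.437

c̄ = (18 + 13 + 12 + 14 + 16 + 18 + 21 + 18 + 17 + 11 + 14 + 19 + 14 + 7 + 17 + 17 + 16 + 12 + 13 + 13 + 14 + 18) / 22 = 332 / 22 = 15.0909
LCL = c̄ − 3√c̄ = 15.0909 − 3 × 3.8847 = 3.4368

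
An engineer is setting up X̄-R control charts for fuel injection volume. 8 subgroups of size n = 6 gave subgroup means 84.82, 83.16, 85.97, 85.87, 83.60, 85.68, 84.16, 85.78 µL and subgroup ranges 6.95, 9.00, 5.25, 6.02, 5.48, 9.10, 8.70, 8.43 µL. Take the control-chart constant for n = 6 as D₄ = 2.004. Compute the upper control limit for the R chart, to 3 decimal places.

14.762

R̄ = (6.95 + 9.00 + 5.25 + 6.02 + 5.48 + 9.10 + 8.70 + 8.43) / 8 = 58.9300 / 8 = 7.3662
UCL_R = D₄·R̄ = 2.004 × 7.3662 = 14.7620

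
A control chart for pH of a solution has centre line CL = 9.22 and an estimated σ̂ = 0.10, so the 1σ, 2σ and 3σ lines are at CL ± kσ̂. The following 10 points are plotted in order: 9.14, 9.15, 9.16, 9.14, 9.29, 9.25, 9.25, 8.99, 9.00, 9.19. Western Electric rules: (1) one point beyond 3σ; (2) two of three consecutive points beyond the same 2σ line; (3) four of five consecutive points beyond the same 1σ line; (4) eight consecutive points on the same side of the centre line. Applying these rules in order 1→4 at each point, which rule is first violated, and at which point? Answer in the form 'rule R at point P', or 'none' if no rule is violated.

rule 2 at point 9

Zone of each point (C = within 1σ̂, B = 1σ̂–2σ̂, A = 2σ̂–3σ̂, * = beyond 3σ̂; sign = side of CL): 1:-C, 2:-C, 3:-C, 4:-C, 5:+C, 6:+C, 7:+C, 8:-A, 9:-A, 10:-C
Rule 2 (two of three consecutive points beyond the same 2σ limit) is satisfied at point 9.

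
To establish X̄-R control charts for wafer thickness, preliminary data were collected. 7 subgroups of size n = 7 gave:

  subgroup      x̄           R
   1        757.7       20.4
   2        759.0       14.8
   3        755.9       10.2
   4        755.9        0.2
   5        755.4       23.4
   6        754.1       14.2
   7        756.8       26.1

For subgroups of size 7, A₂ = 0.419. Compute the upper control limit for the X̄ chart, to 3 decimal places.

762.942

X̄̄ = (757.7 + 759.0 + 755.9 + 755.9 + 755.4 + 754.1 + 756.8) / 7 = 5294.8000 / 7 = 756.4000
R̄ = (20.4 + 14.8 + 10.2 + 0.2 + 23.4 + 14.2 + 26.1) / 7 = 109.3000 / 7 = 15.6143
UCL = X̄̄ + A₂·R̄ = 756.4000 + 0.419 × 15.6143 = 762.9424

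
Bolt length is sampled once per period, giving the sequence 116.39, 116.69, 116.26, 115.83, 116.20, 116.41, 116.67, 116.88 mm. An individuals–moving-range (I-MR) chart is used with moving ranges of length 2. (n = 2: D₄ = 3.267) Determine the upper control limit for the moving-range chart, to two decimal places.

Moving ranges: 0.30, 0.43, 0.43, 0.37, 0.21, 0.26, 0.21; M̄R̄ = 2.2100 / 7 = 0.3157
UCL_MR = D₄·M̄R̄ = 3.267 × 0.3157 = 1.0314

1.03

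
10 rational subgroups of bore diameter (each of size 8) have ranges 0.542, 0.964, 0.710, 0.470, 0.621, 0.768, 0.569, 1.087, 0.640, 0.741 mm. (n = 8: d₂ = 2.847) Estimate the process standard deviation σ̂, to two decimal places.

R̄ = (0.542 + 0.964 + 0.710 + 0.470 + 0.621 + 0.768 + 0.569 + 1.087 + 0.640 + 0.741) / 10 = 0.7112
σ̂ = R̄ / d₂ = 0.7112 / 2.847 = 0.2498

0.25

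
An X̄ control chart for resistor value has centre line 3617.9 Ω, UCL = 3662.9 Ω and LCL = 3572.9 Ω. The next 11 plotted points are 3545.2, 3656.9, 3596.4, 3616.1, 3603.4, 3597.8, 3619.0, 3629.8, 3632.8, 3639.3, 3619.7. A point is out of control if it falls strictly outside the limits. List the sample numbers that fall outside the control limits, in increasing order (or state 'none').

1

Compare each point to [3572.9, 3662.9]: sample 1 = 3545.2 < LCL.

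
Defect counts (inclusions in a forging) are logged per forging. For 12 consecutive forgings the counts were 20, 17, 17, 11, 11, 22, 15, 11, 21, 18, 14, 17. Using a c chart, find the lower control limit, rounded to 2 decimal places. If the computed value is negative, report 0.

c̄ = (20 + 17 + 17 + 11 + 11 + 22 + 15 + 11 + 21 + 18 + 14 + 17) / 12 = 194 / 12 = 16.1667
LCL = c̄ − 3√c̄ = 16.1667 − 3 × 4.0208 = 4.1043

4.10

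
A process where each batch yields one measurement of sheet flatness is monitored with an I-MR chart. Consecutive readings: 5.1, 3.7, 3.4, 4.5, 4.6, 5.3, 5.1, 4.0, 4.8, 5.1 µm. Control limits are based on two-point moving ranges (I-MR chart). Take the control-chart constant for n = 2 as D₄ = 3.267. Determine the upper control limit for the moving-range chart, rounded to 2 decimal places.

Moving ranges: 1.4, 0.3, 1.1, 0.1, 0.7, 0.2, 1.1, 0.8, 0.3; M̄R̄ = 6.0000 / 9 = 0.6667
UCL_MR = D₄·M̄R̄ = 3.267 × 0.6667 = 2.1780

2.18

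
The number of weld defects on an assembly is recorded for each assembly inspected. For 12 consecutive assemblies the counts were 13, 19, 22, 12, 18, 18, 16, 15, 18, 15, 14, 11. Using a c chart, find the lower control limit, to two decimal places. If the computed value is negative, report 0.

3.95

c̄ = (13 + 19 + 22 + 12 + 18 + 18 + 16 + 15 + 18 + 15 + 14 + 11) / 12 = 191 / 12 = 15.9167
LCL = c̄ − 3√c̄ = 15.9167 − 3 × 3.9896 = 3.9480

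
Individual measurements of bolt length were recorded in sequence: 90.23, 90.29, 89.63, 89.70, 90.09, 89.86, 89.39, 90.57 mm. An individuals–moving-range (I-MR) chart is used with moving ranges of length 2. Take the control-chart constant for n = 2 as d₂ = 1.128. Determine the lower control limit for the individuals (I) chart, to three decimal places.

88.807

X̄ = (90.23 + 90.29 + 89.63 + 89.70 + 90.09 + 89.86 + 89.39 + 90.57) / 8 = 89.9700
Moving ranges: 0.06, 0.66, 0.07, 0.39, 0.23, 0.47, 1.18; M̄R̄ = 3.0600 / 7 = 0.4371
LCL = X̄ − 3·M̄R̄/d₂ = 89.9700 − 3 × 0.4371 / 1.128 = 88.8074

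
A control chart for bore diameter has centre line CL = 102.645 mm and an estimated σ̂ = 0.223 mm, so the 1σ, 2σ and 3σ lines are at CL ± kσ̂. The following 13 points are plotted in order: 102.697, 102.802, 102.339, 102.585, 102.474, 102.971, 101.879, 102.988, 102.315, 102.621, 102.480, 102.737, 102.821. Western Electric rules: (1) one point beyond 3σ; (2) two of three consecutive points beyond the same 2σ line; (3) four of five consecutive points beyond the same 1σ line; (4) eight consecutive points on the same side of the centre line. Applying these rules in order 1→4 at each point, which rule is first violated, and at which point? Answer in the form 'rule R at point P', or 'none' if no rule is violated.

Zone of each point (C = within 1σ̂, B = 1σ̂–2σ̂, A = 2σ̂–3σ̂, * = beyond 3σ̂; sign = side of CL): 1:+C, 2:+C, 3:-B, 4:-C, 5:-C, 6:+B, 7:-*, 8:+B, 9:-B, 10:-C, 11:-C, 12:+C, 13:+C
Rule 1 (one point beyond the 3σ limits) is satisfied at point 7.

rule 1 at point 7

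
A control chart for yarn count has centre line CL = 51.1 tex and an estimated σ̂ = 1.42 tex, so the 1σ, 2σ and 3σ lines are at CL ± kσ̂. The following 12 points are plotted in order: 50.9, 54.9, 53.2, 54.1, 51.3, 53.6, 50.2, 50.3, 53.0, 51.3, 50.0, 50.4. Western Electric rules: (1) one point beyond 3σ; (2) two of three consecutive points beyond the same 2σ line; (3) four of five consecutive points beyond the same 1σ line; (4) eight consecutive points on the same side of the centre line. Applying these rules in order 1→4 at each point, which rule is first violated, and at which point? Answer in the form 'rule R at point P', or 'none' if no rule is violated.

Zone of each point (C = within 1σ̂, B = 1σ̂–2σ̂, A = 2σ̂–3σ̂, * = beyond 3σ̂; sign = side of CL): 1:-C, 2:+A, 3:+B, 4:+A, 5:+C, 6:+B, 7:-C, 8:-C, 9:+B, 10:+C, 11:-C, 12:-C
Rule 2 (two of three consecutive points beyond the same 2σ limit) is satisfied at point 4.

rule 2 at point 4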